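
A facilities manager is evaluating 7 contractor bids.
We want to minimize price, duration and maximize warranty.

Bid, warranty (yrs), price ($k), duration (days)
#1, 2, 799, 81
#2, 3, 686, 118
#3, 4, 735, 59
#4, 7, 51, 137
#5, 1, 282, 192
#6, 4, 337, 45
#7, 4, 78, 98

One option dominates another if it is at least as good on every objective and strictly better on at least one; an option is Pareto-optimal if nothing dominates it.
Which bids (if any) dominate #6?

none

#1: worse on warranty (2 vs 4).
#2: worse on warranty (3 vs 4).
#3: worse on price (735 vs 337).
#4: worse on duration (137 vs 45).
#5: worse on warranty (1 vs 4).
#7: worse on duration (98 vs 45).
No option dominates #6.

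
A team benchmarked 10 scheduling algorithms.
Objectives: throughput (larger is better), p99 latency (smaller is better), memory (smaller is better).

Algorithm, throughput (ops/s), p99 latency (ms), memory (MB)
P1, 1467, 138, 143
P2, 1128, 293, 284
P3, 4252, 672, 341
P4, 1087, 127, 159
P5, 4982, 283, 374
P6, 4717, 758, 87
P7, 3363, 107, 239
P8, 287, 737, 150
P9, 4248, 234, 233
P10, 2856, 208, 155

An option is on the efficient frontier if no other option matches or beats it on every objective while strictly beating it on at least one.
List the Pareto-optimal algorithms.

P1: not dominated.
P2: dominated by P1 (throughput 1467≥1128, p99 latency 138≤293, memory 143≤284).
P3: not dominated.
P4: not dominated.
P5: not dominated (best throughput).
P6: not dominated (best memory).
P7: not dominated (best p99 latency).
P8: dominated by P1 (throughput 1467≥287, p99 latency 138≤737, memory 143≤150).
P9: not dominated.
P10: not dominated.

P1, P3, P4, P5, P6, P7, P9, P10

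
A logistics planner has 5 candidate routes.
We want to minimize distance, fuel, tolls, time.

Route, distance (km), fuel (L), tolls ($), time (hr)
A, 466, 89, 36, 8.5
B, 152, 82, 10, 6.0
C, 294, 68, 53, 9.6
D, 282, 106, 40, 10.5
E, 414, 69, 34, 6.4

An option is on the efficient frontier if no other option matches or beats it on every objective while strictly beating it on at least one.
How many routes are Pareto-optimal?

3

A: dominated by B (distance 152≤466, fuel 82≤89, tolls 10≤36, time 6.0≤8.5).
B: not dominated (best distance).
C: not dominated (best fuel).
D: dominated by B (distance 152≤282, fuel 82≤106, tolls 10≤40, time 6.0≤10.5).
E: not dominated.
Pareto-optimal: B, C, E → 3.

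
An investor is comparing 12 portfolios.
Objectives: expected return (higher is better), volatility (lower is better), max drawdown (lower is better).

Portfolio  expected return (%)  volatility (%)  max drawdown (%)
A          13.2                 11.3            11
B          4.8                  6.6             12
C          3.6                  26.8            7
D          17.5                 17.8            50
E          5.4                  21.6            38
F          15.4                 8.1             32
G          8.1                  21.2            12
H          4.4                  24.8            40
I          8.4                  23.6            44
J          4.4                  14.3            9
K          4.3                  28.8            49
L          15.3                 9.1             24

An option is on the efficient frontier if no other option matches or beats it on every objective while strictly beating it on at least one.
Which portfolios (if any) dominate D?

none

A: worse on expected return (13.2 vs 17.5).
B: worse on expected return (4.8 vs 17.5).
C: worse on expected return (3.6 vs 17.5).
E: worse on expected return (5.4 vs 17.5).
F: worse on expected return (15.4 vs 17.5).
G: worse on expected return (8.1 vs 17.5).
H: worse on expected return (4.4 vs 17.5).
I: worse on expected return (8.4 vs 17.5).
J: worse on expected return (4.4 vs 17.5).
K: worse on expected return (4.3 vs 17.5).
L: worse on expected return (15.3 vs 17.5).
No option dominates D.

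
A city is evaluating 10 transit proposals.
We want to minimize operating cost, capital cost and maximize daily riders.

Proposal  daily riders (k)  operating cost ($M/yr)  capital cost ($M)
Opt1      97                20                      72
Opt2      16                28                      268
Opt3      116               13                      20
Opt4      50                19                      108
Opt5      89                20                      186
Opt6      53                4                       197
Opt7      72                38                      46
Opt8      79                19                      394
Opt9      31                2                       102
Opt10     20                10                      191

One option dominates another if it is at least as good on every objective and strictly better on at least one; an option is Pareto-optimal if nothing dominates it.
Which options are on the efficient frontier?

Opt1: dominated by Opt3 (daily riders 116≥97, operating cost 13≤20, capital cost 20≤72).
Opt2: dominated by Opt1 (daily riders 97≥16, operating cost 20≤28, capital cost 72≤268).
Opt3: not dominated (best daily riders).
Opt4: dominated by Opt3 (daily riders 116≥50, operating cost 13≤19, capital cost 20≤108).
Opt5: dominated by Opt1 (daily riders 97≥89, operating cost 20≤20, capital cost 72≤186).
Opt6: not dominated.
Opt7: dominated by Opt3 (daily riders 116≥72, operating cost 13≤38, capital cost 20≤46).
Opt8: dominated by Opt3 (daily riders 116≥79, operating cost 13≤19, capital cost 20≤394).
Opt9: not dominated (best operating cost).
Opt10: dominated by Opt9 (daily riders 31≥20, operating cost 2≤10, capital cost 102≤191).

Opt3, Opt6, Opt9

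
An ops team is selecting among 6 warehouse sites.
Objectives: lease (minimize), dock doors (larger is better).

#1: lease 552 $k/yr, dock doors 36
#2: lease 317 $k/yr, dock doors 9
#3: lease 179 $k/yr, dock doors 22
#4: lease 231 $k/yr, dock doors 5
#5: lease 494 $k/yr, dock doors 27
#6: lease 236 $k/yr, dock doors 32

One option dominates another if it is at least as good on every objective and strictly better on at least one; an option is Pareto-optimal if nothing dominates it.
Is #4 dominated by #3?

Yes

#3 vs #4: lease 179≤231, dock doors 22≥5 — #3 is at least as good on every objective with at least one strict improvement.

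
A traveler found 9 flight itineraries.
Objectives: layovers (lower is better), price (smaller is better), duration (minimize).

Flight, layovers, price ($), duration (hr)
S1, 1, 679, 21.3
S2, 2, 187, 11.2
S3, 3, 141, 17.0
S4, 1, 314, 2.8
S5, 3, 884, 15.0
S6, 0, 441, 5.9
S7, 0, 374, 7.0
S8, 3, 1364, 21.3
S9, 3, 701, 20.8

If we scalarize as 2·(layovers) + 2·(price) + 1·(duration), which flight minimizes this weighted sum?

S1: 2·1 + 2·679 + 1·21.3 = 1381.3
S2: 2·2 + 2·187 + 1·11.2 = 389.2
S3: 2·3 + 2·141 + 1·17.0 = 305.0
S4: 2·1 + 2·314 + 1·2.8 = 632.8
S5: 2·3 + 2·884 + 1·15.0 = 1789.0
S6: 2·0 + 2·441 + 1·5.9 = 887.9
S7: 2·0 + 2·374 + 1·7.0 = 755.0
S8: 2·3 + 2·1364 + 1·21.3 = 2755.3
S9: 2·3 + 2·701 + 1·20.8 = 1428.8
Lowest: S3 at 305.0.

S3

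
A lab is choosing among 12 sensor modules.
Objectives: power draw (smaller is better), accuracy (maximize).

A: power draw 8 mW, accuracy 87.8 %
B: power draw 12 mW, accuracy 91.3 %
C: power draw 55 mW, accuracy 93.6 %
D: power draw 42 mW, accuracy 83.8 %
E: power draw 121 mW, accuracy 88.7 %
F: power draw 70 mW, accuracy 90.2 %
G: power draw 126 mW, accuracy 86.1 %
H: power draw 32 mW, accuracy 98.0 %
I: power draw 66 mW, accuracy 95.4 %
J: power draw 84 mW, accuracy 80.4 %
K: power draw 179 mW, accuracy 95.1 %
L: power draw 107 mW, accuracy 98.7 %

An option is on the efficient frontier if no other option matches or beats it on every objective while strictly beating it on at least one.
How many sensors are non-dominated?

4

A: not dominated (best power draw).
B: not dominated.
C: dominated by H (power draw 32≤55, accuracy 98.0≥93.6).
D: dominated by A (power draw 8≤42, accuracy 87.8≥83.8).
E: dominated by B (power draw 12≤121, accuracy 91.3≥88.7).
F: dominated by B (power draw 12≤70, accuracy 91.3≥90.2).
G: dominated by A (power draw 8≤126, accuracy 87.8≥86.1).
H: not dominated.
I: dominated by H (power draw 32≤66, accuracy 98.0≥95.4).
J: dominated by A (power draw 8≤84, accuracy 87.8≥80.4).
K: dominated by H (power draw 32≤179, accuracy 98.0≥95.1).
L: not dominated (best accuracy).
Pareto-optimal: A, B, H, L → 4.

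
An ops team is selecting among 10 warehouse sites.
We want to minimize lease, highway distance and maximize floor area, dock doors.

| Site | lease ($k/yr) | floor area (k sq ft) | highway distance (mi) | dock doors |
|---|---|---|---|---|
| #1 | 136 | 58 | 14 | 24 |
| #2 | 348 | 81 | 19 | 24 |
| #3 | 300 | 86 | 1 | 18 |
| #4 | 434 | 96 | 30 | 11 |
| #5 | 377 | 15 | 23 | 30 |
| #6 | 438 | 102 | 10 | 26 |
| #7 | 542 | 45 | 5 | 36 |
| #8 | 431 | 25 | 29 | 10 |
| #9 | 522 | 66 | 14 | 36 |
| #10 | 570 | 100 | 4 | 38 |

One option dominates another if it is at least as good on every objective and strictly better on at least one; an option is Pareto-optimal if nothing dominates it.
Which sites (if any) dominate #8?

#1, #2, #3

#1: lease 136≤431, floor area 58≥25, highway distance 14≤29, dock doors 24≥10 — dominates #8.
#2: lease 348≤431, floor area 81≥25, highway distance 19≤29, dock doors 24≥10 — dominates #8.
#3: lease 300≤431, floor area 86≥25, highway distance 1≤29, dock doors 18≥10 — dominates #8.
Others (#4, #5, #6, #7, #9, #10) are each worse than #8 on at least one objective.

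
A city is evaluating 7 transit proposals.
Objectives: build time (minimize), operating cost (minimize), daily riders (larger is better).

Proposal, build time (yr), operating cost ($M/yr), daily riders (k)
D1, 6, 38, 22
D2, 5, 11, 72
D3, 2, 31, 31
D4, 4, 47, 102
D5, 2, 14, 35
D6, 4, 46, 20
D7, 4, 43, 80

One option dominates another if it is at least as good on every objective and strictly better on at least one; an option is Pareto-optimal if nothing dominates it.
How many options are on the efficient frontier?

D1: dominated by D2 (build time 5≤6, operating cost 11≤38, daily riders 72≥22).
D2: not dominated (best operating cost).
D3: dominated by D5 (build time 2≤2, operating cost 14≤31, daily riders 35≥31).
D4: not dominated (best daily riders).
D5: not dominated.
D6: dominated by D3 (build time 2≤4, operating cost 31≤46, daily riders 31≥20).
D7: not dominated.
Pareto-optimal: D2, D4, D5, D7 → 4.

4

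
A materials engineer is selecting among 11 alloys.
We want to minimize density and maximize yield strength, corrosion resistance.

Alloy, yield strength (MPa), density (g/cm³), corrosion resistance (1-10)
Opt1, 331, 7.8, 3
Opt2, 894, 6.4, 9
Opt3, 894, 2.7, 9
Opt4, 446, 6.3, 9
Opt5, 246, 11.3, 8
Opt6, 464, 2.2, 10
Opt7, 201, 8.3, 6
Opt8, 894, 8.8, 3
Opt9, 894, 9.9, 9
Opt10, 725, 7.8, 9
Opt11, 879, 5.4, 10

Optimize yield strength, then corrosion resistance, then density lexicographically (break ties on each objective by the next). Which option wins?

Opt3

First maximize yield strength: best is 894, kept {Opt2, Opt3, Opt8, Opt9}.
Then maximize corrosion resistance: best is 9, kept {Opt2, Opt3, Opt9}.
Then minimize density: best is 2.7, kept {Opt3}.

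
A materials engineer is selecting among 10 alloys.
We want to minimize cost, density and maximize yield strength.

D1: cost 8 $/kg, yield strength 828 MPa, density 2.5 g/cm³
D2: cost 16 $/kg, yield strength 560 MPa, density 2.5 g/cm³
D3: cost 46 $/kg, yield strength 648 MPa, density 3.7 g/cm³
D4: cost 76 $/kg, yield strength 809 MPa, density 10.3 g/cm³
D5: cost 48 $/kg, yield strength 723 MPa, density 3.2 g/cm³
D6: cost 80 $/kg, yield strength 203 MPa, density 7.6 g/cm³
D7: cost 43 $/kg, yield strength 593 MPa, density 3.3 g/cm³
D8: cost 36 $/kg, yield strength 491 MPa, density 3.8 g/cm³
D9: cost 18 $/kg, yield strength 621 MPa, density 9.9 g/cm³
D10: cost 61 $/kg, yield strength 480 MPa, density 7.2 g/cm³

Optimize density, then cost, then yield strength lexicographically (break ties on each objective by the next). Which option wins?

First minimize density: best is 2.5, kept {D1, D2}.
Then minimize cost: best is 8, kept {D1}.

D1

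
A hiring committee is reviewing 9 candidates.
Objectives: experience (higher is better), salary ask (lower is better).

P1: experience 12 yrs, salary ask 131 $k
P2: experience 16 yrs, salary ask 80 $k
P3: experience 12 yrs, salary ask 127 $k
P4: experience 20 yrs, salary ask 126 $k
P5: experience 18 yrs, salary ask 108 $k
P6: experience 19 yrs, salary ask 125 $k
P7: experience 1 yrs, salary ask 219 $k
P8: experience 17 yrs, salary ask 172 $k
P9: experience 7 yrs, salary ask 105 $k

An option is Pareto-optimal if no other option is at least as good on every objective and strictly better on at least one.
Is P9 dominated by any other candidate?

Yes

P2 vs P9: experience 16≥7, salary ask 80≤105 — P2 is at least as good on every objective and strictly better on at least one, so P2 dominates P9.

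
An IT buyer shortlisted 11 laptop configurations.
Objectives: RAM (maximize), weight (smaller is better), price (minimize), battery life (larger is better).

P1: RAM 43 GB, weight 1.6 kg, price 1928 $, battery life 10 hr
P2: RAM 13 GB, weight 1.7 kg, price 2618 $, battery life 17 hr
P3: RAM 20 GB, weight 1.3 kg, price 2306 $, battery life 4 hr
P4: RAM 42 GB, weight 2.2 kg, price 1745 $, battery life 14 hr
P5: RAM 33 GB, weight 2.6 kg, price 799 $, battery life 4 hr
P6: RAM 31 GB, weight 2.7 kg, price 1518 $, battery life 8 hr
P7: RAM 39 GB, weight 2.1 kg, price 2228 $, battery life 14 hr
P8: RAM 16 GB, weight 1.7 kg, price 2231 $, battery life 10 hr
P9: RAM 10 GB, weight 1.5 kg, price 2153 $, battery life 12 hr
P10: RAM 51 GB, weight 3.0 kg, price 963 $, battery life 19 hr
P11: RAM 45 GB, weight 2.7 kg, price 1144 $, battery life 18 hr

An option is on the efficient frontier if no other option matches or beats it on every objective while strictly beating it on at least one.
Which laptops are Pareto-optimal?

P1, P2, P3, P4, P5, P7, P9, P10, P11

P1: not dominated.
P2: not dominated.
P3: not dominated (best weight).
P4: not dominated.
P5: not dominated (best price).
P6: dominated by P11 (RAM 45≥31, weight 2.7≤2.7, price 1144≤1518, battery life 18≥8).
P7: not dominated.
P8: dominated by P1 (RAM 43≥16, weight 1.6≤1.7, price 1928≤2231, battery life 10≥10).
P9: not dominated.
P10: not dominated (best RAM).
P11: not dominated.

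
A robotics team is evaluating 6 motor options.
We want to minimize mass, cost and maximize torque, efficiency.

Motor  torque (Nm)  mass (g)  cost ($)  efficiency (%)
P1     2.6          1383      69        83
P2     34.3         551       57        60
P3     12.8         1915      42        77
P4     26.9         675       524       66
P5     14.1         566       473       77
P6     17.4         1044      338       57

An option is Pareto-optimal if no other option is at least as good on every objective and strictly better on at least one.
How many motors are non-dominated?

P1: not dominated (best efficiency).
P2: not dominated (best torque).
P3: not dominated (best cost).
P4: not dominated.
P5: not dominated.
P6: dominated by P2 (torque 34.3≥17.4, mass 551≤1044, cost 57≤338, efficiency 60≥57).
Pareto-optimal: P1, P2, P3, P4, P5 → 5.

5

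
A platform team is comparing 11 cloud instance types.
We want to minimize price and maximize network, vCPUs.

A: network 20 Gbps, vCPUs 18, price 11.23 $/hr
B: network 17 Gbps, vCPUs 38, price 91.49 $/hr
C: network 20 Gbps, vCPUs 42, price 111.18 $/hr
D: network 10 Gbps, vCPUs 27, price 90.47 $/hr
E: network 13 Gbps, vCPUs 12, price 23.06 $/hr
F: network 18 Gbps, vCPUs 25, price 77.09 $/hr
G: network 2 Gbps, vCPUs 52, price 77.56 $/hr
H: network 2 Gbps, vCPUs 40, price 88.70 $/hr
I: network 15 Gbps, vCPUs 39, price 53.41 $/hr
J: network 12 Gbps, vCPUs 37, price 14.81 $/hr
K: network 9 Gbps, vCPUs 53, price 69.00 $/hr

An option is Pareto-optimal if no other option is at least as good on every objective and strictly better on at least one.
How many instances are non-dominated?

7

A: not dominated (best price).
B: not dominated.
C: not dominated.
D: dominated by I (network 15≥10, vCPUs 39≥27, price 53.41≤90.47).
E: dominated by A (network 20≥13, vCPUs 18≥12, price 11.23≤23.06).
F: not dominated.
G: dominated by K (network 9≥2, vCPUs 53≥52, price 69.00≤77.56).
H: dominated by G (network 2≥2, vCPUs 52≥40, price 77.56≤88.70).
I: not dominated.
J: not dominated.
K: not dominated (best vCPUs).
Pareto-optimal: A, B, C, F, I, J, K → 7.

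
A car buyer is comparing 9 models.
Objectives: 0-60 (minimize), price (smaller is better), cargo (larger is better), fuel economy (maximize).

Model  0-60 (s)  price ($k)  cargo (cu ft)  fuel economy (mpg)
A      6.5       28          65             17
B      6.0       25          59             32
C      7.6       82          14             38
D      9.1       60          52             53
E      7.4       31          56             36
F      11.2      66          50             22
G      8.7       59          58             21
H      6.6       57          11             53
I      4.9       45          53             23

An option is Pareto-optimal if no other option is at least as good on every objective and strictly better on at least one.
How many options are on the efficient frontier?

A: not dominated (best cargo).
B: not dominated (best price).
C: not dominated.
D: not dominated.
E: not dominated.
F: dominated by B (0-60 6.0≤11.2, price 25≤66, cargo 59≥50, fuel economy 32≥22).
G: dominated by B (0-60 6.0≤8.7, price 25≤59, cargo 59≥58, fuel economy 32≥21).
H: not dominated.
I: not dominated (best 0-60).
Pareto-optimal: A, B, C, D, E, H, I → 7.

7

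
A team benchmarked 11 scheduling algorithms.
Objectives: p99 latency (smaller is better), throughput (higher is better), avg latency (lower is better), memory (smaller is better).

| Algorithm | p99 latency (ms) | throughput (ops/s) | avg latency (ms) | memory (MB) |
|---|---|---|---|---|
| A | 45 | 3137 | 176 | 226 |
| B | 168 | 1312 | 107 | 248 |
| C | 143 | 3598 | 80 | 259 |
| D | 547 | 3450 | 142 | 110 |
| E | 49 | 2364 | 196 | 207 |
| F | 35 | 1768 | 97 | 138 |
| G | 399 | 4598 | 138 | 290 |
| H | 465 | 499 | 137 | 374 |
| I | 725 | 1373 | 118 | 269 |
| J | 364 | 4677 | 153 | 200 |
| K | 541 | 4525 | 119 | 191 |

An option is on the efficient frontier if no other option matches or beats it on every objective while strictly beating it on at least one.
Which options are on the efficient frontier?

A, C, D, E, F, G, J, K

A: not dominated.
B: dominated by F (p99 latency 35≤168, throughput 1768≥1312, avg latency 97≤107, memory 138≤248).
C: not dominated (best avg latency).
D: not dominated (best memory).
E: not dominated.
F: not dominated (best p99 latency).
G: not dominated.
H: dominated by B (p99 latency 168≤465, throughput 1312≥499, avg latency 107≤137, memory 248≤374).
I: dominated by C (p99 latency 143≤725, throughput 3598≥1373, avg latency 80≤118, memory 259≤269).
J: not dominated (best throughput).
K: not dominated.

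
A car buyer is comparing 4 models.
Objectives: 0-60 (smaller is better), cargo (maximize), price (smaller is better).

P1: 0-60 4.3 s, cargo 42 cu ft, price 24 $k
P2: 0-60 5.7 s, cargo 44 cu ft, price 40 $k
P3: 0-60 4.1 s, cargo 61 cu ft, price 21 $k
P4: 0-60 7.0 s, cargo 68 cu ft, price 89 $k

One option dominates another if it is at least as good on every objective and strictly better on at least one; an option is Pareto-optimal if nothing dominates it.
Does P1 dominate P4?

No

P1 vs P4: P1 is worse on cargo (42 vs 68), so it does not dominate P4.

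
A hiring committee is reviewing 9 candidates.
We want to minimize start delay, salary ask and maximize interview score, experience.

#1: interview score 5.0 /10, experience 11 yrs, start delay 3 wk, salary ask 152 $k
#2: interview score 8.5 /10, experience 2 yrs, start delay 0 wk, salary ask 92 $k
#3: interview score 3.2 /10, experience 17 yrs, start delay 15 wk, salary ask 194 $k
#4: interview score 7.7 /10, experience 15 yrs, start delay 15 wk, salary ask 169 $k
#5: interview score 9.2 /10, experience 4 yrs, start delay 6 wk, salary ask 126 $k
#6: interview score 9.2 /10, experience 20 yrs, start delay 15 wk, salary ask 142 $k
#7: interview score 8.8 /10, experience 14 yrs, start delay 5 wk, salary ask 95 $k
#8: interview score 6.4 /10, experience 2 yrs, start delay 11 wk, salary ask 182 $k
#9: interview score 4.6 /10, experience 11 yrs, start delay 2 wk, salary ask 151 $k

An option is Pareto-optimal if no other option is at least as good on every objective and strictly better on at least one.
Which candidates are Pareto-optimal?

#1: not dominated.
#2: not dominated (best start delay).
#3: dominated by #6 (interview score 9.2≥3.2, experience 20≥17, start delay 15≤15, salary ask 142≤194).
#4: dominated by #6 (interview score 9.2≥7.7, experience 20≥15, start delay 15≤15, salary ask 142≤169).
#5: not dominated.
#6: not dominated (best experience).
#7: not dominated.
#8: dominated by #2 (interview score 8.5≥6.4, experience 2≥2, start delay 0≤11, salary ask 92≤182).
#9: not dominated.

#1, #2, #5, #6, #7, #9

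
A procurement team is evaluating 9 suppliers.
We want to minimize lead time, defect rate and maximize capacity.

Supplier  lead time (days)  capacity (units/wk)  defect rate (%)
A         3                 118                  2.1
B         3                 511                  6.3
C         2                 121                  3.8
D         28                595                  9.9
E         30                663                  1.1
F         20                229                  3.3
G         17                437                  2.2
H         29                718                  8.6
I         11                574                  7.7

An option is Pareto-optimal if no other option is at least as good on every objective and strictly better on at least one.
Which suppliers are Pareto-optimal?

A: not dominated.
B: not dominated.
C: not dominated (best lead time).
D: not dominated.
E: not dominated (best defect rate).
F: dominated by G (lead time 17≤20, capacity 437≥229, defect rate 2.2≤3.3).
G: not dominated.
H: not dominated (best capacity).
I: not dominated.

A, B, C, D, E, G, H, I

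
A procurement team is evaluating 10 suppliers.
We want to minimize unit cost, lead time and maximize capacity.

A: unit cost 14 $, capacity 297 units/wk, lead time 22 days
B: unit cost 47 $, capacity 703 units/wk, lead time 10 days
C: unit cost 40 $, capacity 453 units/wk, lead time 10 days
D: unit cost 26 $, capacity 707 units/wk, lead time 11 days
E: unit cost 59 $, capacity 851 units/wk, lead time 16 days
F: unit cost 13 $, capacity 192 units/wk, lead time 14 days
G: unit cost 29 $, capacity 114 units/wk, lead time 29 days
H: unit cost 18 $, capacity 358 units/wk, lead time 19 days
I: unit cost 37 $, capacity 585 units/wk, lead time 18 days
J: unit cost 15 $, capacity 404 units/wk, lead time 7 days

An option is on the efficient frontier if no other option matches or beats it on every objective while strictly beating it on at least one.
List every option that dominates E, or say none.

none

A: worse on capacity (297 vs 851).
B: worse on capacity (703 vs 851).
C: worse on capacity (453 vs 851).
D: worse on capacity (707 vs 851).
F: worse on capacity (192 vs 851).
G: worse on capacity (114 vs 851).
H: worse on capacity (358 vs 851).
I: worse on capacity (585 vs 851).
J: worse on capacity (404 vs 851).
No option dominates E.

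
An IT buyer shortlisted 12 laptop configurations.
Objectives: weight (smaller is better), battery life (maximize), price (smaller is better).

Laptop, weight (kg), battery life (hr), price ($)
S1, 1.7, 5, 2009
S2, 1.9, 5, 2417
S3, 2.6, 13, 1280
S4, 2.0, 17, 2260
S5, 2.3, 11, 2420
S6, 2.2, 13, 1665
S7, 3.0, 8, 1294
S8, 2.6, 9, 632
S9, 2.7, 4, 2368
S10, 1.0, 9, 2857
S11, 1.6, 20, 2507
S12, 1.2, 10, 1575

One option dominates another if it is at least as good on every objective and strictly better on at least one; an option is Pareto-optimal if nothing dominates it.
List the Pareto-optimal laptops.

S3, S4, S6, S8, S10, S11, S12

S1: dominated by S12 (weight 1.2≤1.7, battery life 10≥5, price 1575≤2009).
S2: dominated by S1 (weight 1.7≤1.9, battery life 5≥5, price 2009≤2417).
S3: not dominated.
S4: not dominated.
S5: dominated by S4 (weight 2.0≤2.3, battery life 17≥11, price 2260≤2420).
S6: not dominated.
S7: dominated by S3 (weight 2.6≤3.0, battery life 13≥8, price 1280≤1294).
S8: not dominated (best price).
S9: dominated by S1 (weight 1.7≤2.7, battery life 5≥4, price 2009≤2368).
S10: not dominated (best weight).
S11: not dominated (best battery life).
S12: not dominated.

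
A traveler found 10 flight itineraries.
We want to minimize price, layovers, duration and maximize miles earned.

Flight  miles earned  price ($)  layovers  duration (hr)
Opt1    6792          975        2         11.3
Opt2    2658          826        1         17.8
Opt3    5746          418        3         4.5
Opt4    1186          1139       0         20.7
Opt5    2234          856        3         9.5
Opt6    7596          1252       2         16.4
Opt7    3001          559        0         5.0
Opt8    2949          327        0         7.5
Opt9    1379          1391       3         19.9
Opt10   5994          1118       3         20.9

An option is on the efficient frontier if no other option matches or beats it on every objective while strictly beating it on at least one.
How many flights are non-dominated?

5

Opt1: not dominated.
Opt2: dominated by Opt7 (miles earned 3001≥2658, price 559≤826, layovers 0≤1, duration 5.0≤17.8).
Opt3: not dominated (best duration).
Opt4: dominated by Opt7 (miles earned 3001≥1186, price 559≤1139, layovers 0≤0, duration 5.0≤20.7).
Opt5: dominated by Opt3 (miles earned 5746≥2234, price 418≤856, layovers 3≤3, duration 4.5≤9.5).
Opt6: not dominated (best miles earned).
Opt7: not dominated.
Opt8: not dominated (best price).
Opt9: dominated by Opt1 (miles earned 6792≥1379, price 975≤1391, layovers 2≤3, duration 11.3≤19.9).
Opt10: dominated by Opt1 (miles earned 6792≥5994, price 975≤1118, layovers 2≤3, duration 11.3≤20.9).
Pareto-optimal: Opt1, Opt3, Opt6, Opt7, Opt8 → 5.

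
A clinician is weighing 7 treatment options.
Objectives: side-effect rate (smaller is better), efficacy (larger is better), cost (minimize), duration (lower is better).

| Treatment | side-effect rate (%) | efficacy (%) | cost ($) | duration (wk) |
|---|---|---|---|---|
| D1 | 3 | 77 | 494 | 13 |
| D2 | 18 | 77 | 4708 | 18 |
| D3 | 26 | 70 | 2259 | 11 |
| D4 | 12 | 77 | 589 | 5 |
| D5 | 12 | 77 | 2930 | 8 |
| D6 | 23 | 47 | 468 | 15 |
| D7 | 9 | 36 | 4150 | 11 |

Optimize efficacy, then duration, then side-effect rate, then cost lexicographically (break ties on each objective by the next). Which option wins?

D4

First maximize efficacy: best is 77, kept {D1, D2, D4, D5}.
Then minimize duration: best is 5, kept {D4}.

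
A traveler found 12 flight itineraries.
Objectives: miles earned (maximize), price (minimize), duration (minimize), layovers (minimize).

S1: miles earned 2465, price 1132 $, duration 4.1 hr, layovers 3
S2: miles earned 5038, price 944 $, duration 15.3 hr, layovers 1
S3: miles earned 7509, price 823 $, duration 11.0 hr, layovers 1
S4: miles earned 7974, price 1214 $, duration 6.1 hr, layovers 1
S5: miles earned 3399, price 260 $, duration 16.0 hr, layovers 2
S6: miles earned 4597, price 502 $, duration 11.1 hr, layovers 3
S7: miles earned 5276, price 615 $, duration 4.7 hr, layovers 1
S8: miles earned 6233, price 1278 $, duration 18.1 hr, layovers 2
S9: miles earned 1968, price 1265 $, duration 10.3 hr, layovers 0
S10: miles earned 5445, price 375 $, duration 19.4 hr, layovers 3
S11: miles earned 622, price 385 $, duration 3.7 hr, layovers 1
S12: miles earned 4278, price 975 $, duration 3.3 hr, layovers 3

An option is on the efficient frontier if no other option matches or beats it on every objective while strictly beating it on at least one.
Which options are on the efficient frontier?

S1: dominated by S12 (miles earned 4278≥2465, price 975≤1132, duration 3.3≤4.1, layovers 3≤3).
S2: dominated by S3 (miles earned 7509≥5038, price 823≤944, duration 11.0≤15.3, layovers 1≤1).
S3: not dominated.
S4: not dominated (best miles earned).
S5: not dominated (best price).
S6: not dominated.
S7: not dominated.
S8: dominated by S3 (miles earned 7509≥6233, price 823≤1278, duration 11.0≤18.1, layovers 1≤2).
S9: not dominated (best layovers).
S10: not dominated.
S11: not dominated.
S12: not dominated (best duration).

S3, S4, S5, S6, S7, S9, S10, S11, S12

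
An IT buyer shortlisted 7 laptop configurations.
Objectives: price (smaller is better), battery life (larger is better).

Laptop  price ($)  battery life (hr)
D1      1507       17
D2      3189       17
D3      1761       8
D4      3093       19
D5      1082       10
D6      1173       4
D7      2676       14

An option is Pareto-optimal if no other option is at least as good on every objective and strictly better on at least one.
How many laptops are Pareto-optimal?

3

D1: not dominated.
D2: dominated by D1 (price 1507≤3189, battery life 17≥17).
D3: dominated by D1 (price 1507≤1761, battery life 17≥8).
D4: not dominated (best battery life).
D5: not dominated (best price).
D6: dominated by D5 (price 1082≤1173, battery life 10≥4).
D7: dominated by D1 (price 1507≤2676, battery life 17≥14).
Pareto-optimal: D1, D4, D5 → 3.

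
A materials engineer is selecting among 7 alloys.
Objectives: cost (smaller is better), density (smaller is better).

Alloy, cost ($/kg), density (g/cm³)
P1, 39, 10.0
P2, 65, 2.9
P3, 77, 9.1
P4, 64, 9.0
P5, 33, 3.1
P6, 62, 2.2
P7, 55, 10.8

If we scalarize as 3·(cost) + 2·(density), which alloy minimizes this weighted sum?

P5

P1: 3·39 + 2·10.0 = 137.0
P2: 3·65 + 2·2.9 = 200.8
P3: 3·77 + 2·9.1 = 249.2
P4: 3·64 + 2·9.0 = 210.0
P5: 3·33 + 2·3.1 = 105.2
P6: 3·62 + 2·2.2 = 190.4
P7: 3·55 + 2·10.8 = 186.6
Lowest: P5 at 105.2.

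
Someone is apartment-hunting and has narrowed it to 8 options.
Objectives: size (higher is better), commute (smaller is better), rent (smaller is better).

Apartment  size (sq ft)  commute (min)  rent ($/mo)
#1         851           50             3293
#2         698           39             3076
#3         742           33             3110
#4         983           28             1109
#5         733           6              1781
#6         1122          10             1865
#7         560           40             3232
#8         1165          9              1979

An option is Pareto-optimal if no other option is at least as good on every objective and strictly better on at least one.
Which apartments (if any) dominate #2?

#4: size 983≥698, commute 28≤39, rent 1109≤3076 — dominates #2.
#5: size 733≥698, commute 6≤39, rent 1781≤3076 — dominates #2.
#6: size 1122≥698, commute 10≤39, rent 1865≤3076 — dominates #2.
#8: size 1165≥698, commute 9≤39, rent 1979≤3076 — dominates #2.
Others (#1, #3, #7) are each worse than #2 on at least one objective.

#4, #5, #6, #8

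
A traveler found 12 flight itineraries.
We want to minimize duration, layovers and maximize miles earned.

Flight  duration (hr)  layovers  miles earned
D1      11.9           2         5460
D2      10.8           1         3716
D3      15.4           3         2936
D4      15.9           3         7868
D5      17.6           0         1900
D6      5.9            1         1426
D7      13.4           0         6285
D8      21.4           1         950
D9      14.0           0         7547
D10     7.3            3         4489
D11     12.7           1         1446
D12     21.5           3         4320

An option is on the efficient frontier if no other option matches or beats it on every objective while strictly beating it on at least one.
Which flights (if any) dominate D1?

none

D2: worse on miles earned (3716 vs 5460).
D3: worse on duration (15.4 vs 11.9).
D4: worse on duration (15.9 vs 11.9).
D5: worse on duration (17.6 vs 11.9).
D6: worse on miles earned (1426 vs 5460).
D7: worse on duration (13.4 vs 11.9).
D8: worse on duration (21.4 vs 11.9).
D9: worse on duration (14.0 vs 11.9).
D10: worse on layovers (3 vs 2).
D11: worse on duration (12.7 vs 11.9).
D12: worse on duration (21.5 vs 11.9).
No option dominates D1.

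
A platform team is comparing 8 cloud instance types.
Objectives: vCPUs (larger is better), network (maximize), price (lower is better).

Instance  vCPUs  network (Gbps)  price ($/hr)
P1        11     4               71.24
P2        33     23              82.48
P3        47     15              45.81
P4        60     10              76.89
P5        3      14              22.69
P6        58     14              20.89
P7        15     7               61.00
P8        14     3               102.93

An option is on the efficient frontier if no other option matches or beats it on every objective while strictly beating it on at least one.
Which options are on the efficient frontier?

P2, P3, P4, P6

P1: dominated by P3 (vCPUs 47≥11, network 15≥4, price 45.81≤71.24).
P2: not dominated (best network).
P3: not dominated.
P4: not dominated (best vCPUs).
P5: dominated by P6 (vCPUs 58≥3, network 14≥14, price 20.89≤22.69).
P6: not dominated (best price).
P7: dominated by P3 (vCPUs 47≥15, network 15≥7, price 45.81≤61.00).
P8: dominated by P2 (vCPUs 33≥14, network 23≥3, price 82.48≤102.93).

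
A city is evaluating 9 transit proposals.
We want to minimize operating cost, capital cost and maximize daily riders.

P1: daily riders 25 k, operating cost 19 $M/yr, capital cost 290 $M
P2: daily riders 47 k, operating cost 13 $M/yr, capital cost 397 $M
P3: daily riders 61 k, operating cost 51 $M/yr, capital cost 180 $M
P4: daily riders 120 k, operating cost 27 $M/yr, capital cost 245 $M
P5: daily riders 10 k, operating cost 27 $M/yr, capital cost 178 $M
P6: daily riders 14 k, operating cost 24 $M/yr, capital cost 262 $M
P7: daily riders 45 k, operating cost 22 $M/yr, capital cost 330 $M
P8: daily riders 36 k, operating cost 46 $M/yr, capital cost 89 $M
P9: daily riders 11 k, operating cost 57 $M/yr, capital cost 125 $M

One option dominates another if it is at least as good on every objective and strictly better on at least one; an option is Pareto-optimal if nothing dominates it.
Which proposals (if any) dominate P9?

P8

P8: daily riders 36≥11, operating cost 46≤57, capital cost 89≤125 — dominates P9.
Others (P1, P2, P3, P4, P5, P6, P7) are each worse than P9 on at least one objective.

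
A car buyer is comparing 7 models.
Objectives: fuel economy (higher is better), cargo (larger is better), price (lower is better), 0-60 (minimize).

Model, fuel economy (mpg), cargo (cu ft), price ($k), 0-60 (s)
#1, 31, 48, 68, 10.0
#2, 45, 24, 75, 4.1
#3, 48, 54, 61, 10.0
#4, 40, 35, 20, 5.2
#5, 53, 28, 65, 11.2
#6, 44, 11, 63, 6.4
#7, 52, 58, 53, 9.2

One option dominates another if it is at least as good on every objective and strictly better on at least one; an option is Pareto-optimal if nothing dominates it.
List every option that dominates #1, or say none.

#3: fuel economy 48≥31, cargo 54≥48, price 61≤68, 0-60 10.0≤10.0 — dominates #1.
#7: fuel economy 52≥31, cargo 58≥48, price 53≤68, 0-60 9.2≤10.0 — dominates #1.
Others (#2, #4, #5, #6) are each worse than #1 on at least one objective.

#3, #7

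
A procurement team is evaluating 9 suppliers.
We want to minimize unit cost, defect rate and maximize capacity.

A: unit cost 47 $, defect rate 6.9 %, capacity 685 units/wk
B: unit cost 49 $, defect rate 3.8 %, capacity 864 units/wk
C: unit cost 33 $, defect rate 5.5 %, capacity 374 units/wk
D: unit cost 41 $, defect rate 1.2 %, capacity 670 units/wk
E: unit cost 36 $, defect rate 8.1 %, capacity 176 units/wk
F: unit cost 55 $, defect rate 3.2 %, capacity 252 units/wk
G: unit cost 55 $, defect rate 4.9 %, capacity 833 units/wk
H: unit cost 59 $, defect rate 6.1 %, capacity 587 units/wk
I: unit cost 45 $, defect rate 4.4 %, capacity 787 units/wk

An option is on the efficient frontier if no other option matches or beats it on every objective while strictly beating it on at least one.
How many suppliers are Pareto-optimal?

A: dominated by I (unit cost 45≤47, defect rate 4.4≤6.9, capacity 787≥685).
B: not dominated (best capacity).
C: not dominated (best unit cost).
D: not dominated (best defect rate).
E: dominated by C (unit cost 33≤36, defect rate 5.5≤8.1, capacity 374≥176).
F: dominated by D (unit cost 41≤55, defect rate 1.2≤3.2, capacity 670≥252).
G: dominated by B (unit cost 49≤55, defect rate 3.8≤4.9, capacity 864≥833).
H: dominated by B (unit cost 49≤59, defect rate 3.8≤6.1, capacity 864≥587).
I: not dominated.
Pareto-optimal: B, C, D, I → 4.

4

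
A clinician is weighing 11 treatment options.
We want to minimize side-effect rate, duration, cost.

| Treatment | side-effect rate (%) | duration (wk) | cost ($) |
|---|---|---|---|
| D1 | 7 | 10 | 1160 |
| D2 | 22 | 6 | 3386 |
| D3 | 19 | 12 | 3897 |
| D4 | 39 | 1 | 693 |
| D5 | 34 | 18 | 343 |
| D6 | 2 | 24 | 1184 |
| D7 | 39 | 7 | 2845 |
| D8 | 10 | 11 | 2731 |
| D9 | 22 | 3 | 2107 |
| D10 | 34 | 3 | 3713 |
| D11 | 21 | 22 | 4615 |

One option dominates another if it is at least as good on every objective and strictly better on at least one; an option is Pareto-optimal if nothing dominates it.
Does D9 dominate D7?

D9 vs D7: side-effect rate 22≤39, duration 3≤7, cost 2107≤2845 — D9 is at least as good on every objective with at least one strict improvement.

Yes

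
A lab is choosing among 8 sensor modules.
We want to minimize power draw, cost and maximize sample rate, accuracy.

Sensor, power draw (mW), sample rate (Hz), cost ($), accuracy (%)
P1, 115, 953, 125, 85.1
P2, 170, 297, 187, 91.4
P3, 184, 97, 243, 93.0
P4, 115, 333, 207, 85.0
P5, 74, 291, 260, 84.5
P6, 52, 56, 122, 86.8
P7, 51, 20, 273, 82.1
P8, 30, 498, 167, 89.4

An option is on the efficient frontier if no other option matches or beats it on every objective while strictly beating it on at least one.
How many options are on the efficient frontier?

P1: not dominated (best sample rate).
P2: not dominated.
P3: not dominated (best accuracy).
P4: dominated by P1 (power draw 115≤115, sample rate 953≥333, cost 125≤207, accuracy 85.1≥85.0).
P5: dominated by P8 (power draw 30≤74, sample rate 498≥291, cost 167≤260, accuracy 89.4≥84.5).
P6: not dominated (best cost).
P7: dominated by P8 (power draw 30≤51, sample rate 498≥20, cost 167≤273, accuracy 89.4≥82.1).
P8: not dominated (best power draw).
Pareto-optimal: P1, P2, P3, P6, P8 → 5.

5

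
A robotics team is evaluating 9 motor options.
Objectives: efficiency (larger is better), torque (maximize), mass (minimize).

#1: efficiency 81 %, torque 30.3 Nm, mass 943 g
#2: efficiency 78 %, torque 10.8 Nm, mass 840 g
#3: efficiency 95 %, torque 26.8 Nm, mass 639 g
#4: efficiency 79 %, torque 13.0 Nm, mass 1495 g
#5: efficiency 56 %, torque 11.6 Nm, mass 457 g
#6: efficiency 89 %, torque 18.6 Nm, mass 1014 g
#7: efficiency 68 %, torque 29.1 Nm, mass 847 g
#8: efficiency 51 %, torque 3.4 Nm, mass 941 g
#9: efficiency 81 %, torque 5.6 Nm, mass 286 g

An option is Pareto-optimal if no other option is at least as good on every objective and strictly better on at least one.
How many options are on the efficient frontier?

#1: not dominated (best torque).
#2: dominated by #3 (efficiency 95≥78, torque 26.8≥10.8, mass 639≤840).
#3: not dominated (best efficiency).
#4: dominated by #1 (efficiency 81≥79, torque 30.3≥13.0, mass 943≤1495).
#5: not dominated.
#6: dominated by #3 (efficiency 95≥89, torque 26.8≥18.6, mass 639≤1014).
#7: not dominated.
#8: dominated by #2 (efficiency 78≥51, torque 10.8≥3.4, mass 840≤941).
#9: not dominated (best mass).
Pareto-optimal: #1, #3, #5, #7, #9 → 5.

5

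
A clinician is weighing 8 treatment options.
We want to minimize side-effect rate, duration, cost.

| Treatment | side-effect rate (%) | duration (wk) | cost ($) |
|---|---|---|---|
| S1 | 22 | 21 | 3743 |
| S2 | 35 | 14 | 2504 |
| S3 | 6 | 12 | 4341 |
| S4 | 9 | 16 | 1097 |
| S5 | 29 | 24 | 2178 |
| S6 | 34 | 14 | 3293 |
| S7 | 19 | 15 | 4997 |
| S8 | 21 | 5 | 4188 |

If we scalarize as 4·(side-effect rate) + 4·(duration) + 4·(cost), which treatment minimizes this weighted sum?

S4

S1: 4·22 + 4·21 + 4·3743 = 15144
S2: 4·35 + 4·14 + 4·2504 = 10212
S3: 4·6 + 4·12 + 4·4341 = 17436
S4: 4·9 + 4·16 + 4·1097 = 4488
S5: 4·29 + 4·24 + 4·2178 = 8924
S6: 4·34 + 4·14 + 4·3293 = 13364
S7: 4·19 + 4·15 + 4·4997 = 20124
S8: 4·21 + 4·5 + 4·4188 = 16856
Lowest: S4 at 4488.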